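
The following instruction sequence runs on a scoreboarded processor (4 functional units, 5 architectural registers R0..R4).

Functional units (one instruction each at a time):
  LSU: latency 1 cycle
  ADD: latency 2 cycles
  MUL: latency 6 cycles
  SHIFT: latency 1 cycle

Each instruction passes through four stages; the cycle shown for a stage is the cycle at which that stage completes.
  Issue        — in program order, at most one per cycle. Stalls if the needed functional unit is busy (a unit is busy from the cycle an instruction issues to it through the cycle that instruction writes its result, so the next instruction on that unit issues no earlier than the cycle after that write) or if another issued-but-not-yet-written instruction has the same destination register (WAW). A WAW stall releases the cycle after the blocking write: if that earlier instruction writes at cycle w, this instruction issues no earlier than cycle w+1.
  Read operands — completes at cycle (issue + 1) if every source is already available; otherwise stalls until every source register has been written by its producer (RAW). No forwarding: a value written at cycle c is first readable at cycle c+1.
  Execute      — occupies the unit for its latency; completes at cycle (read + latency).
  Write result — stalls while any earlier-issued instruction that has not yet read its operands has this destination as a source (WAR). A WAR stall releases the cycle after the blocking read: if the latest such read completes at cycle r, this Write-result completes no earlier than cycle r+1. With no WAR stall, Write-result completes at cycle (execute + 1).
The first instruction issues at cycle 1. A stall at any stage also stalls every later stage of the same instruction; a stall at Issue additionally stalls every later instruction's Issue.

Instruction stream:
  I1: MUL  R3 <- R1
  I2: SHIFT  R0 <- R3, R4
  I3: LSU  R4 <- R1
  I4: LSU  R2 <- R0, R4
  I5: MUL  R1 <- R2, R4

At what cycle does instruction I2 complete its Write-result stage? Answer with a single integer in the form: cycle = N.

I1: IS=1 RO=2 EX=8 WR=9
I2: IS=2 RO=10 EX=11 WR=12  [RAW R3: wait I1 write@9]
I3: IS=3 RO=4 EX=5 WR=11  [WAR R4: wait I2 read@10]
I4: IS=12 RO=13 EX=14 WR=15  [struct: LSU busy until I3 writes@11]
I5: IS=13 RO=16 EX=22 WR=23  [RAW R2: wait I4 write@15]

cycle = 12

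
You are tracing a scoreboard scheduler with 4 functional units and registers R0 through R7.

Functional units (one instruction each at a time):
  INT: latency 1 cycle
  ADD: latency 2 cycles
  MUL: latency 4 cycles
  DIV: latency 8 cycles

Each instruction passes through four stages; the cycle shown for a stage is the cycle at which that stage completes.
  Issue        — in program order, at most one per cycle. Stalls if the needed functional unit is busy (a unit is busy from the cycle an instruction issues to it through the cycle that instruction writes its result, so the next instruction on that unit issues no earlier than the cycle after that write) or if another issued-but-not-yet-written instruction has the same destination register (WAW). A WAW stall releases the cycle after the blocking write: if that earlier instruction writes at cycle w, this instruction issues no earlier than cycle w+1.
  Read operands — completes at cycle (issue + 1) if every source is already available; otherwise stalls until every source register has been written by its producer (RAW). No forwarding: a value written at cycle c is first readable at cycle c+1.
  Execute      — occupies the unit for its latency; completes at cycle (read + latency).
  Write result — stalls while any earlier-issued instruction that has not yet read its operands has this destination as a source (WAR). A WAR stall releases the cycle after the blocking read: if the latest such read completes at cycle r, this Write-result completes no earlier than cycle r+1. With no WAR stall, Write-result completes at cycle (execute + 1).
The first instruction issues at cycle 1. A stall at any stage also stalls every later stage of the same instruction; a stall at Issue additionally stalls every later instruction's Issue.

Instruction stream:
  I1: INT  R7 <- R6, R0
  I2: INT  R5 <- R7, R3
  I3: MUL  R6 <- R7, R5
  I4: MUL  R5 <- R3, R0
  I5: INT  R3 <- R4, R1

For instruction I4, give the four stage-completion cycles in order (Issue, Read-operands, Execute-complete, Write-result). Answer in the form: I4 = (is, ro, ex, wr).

I4 = (15, 16, 20, 21)

[I1] 1/2/3/4
[I2] 5/6/7/8  (struct: INT busy until I1 writes@4)
[I3] 6/9/13/14  (RAW R5: wait I2 write@8)
[I4] 15/16/20/21  (struct: MUL busy until I3 writes@14)
[I5] 16/17/18/19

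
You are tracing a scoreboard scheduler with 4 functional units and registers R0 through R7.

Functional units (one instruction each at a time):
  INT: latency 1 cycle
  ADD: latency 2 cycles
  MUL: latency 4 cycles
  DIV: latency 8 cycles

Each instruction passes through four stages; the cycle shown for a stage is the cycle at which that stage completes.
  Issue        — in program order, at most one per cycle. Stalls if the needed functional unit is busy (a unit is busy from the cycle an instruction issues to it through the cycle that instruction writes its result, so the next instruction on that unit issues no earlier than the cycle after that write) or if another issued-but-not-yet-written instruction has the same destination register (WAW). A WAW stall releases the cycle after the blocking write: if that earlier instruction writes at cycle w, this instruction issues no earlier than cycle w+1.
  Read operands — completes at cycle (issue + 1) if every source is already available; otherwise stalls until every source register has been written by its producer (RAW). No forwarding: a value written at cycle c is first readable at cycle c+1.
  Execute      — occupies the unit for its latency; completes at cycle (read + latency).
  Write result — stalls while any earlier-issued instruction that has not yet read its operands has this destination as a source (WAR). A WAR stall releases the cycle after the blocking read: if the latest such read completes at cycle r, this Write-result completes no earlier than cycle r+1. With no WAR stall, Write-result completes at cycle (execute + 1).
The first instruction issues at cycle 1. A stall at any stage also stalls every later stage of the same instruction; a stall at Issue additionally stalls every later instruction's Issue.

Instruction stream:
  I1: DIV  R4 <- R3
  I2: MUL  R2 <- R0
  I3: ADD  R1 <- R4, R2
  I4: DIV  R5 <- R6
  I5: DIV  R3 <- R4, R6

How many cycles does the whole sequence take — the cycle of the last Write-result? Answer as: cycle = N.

I1 -> (1, 2, 10, 11)
I2 -> (2, 3, 7, 8)
I3 -> (3, 12, 14, 15)  // RAW R4: wait I1 write@11
I4 -> (12, 13, 21, 22)  // struct: DIV busy until I1 writes@11
I5 -> (23, 24, 32, 33)  // struct: DIV busy until I4 writes@22

cycle = 33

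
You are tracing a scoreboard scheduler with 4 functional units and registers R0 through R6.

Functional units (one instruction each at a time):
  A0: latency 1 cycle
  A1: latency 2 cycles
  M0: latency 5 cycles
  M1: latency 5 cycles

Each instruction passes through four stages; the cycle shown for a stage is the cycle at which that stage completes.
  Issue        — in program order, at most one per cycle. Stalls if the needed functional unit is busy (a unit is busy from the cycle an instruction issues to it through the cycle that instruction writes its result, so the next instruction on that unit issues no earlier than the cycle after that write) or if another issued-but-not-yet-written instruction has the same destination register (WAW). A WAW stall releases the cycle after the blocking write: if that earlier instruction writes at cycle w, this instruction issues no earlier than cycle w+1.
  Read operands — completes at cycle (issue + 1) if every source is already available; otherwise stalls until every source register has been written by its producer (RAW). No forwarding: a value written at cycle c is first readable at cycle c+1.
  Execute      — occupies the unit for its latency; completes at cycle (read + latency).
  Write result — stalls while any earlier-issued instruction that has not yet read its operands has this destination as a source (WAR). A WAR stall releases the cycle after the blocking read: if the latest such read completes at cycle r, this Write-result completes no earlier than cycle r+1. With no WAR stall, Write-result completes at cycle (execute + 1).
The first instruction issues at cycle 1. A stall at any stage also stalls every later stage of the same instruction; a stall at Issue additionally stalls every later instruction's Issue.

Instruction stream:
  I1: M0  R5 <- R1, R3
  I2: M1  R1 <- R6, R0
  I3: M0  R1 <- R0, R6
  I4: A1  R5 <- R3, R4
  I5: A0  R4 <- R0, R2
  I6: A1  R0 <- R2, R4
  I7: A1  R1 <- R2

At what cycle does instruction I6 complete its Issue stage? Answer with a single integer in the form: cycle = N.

cycle = 16

[I1] 1/2/7/8
[I2] 2/3/8/9
[I3] 10/11/16/17  (WAW R1: wait I2 write@9)
[I4] 11/12/14/15
[I5] 12/13/14/15
[I6] 16/17/19/20  (struct: A1 busy until I4 writes@15)
[I7] 21/22/24/25  (struct: A1 busy until I6 writes@20)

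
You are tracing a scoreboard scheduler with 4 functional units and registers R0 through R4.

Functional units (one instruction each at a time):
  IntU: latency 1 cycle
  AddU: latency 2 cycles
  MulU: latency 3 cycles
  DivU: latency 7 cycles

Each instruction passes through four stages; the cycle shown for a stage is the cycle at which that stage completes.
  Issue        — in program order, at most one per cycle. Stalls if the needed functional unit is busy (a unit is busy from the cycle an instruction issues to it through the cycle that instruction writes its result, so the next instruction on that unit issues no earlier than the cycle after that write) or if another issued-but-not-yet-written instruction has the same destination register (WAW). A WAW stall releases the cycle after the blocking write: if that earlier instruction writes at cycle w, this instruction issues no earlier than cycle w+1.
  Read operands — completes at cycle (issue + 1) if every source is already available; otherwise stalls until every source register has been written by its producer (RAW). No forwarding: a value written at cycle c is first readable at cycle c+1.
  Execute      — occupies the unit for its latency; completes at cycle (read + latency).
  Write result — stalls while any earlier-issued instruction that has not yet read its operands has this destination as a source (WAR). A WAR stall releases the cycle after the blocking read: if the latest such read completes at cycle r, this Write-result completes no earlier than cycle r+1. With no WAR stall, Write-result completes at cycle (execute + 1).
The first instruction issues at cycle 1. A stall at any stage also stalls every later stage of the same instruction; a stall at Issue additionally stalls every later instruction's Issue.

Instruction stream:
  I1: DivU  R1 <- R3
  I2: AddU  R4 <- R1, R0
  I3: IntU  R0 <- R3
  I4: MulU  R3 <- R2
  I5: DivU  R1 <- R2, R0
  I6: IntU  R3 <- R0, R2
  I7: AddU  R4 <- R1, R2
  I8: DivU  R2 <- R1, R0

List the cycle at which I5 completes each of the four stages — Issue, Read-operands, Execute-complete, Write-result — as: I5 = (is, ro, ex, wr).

I5 = (11, 13, 20, 21)

I1  is:1  ro:2  ex:9  wr:10
I2  is:2  ro:11  ex:13  wr:14  — RAW R1: wait I1 write@10
I3  is:3  ro:4  ex:5  wr:12  — WAR R0: wait I2 read@11
I4  is:4  ro:5  ex:8  wr:9
I5  is:11  ro:13  ex:20  wr:21  — struct: DivU busy until I1 writes@10, RAW R0: wait I3 write@12
I6  is:13  ro:14  ex:15  wr:16  — struct: IntU busy until I3 writes@12
I7  is:15  ro:22  ex:24  wr:25  — struct: AddU busy until I2 writes@14, RAW R1: wait I5 write@21
I8  is:22  ro:23  ex:30  wr:31  — struct: DivU busy until I5 writes@21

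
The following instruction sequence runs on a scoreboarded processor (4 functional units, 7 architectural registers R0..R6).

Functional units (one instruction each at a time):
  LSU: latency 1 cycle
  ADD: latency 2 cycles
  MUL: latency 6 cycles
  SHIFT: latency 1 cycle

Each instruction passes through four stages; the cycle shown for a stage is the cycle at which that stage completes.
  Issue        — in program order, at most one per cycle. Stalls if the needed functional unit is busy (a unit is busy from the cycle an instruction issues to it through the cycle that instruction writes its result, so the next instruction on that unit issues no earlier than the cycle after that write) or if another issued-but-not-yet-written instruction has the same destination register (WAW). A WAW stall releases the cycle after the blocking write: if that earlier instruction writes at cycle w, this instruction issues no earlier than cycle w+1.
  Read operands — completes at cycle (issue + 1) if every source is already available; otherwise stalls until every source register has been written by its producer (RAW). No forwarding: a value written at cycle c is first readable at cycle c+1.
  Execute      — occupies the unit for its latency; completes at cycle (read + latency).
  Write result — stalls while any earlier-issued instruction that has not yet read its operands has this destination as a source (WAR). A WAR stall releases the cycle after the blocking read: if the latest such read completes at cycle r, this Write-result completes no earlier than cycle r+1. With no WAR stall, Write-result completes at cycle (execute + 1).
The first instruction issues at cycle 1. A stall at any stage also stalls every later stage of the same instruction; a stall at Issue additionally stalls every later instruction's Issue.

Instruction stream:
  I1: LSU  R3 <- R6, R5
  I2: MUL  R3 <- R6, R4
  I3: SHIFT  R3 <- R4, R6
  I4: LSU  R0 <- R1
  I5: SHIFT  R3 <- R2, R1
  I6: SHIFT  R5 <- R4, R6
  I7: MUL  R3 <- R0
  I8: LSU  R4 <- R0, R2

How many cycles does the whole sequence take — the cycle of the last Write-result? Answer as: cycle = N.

cycle = 31

t=1  issue I1 (LSU)
t=2  I1 read-ops
t=3  I1 finished on LSU
t=4  I1→R3
t=5  issue I2 (MUL)
t=6  I2 read-ops
t=12  I2 finished on MUL
t=13  I2→R3
t=14  issue I3 (SHIFT)
t=15  I3 read-ops; issue I4 (LSU)
t=16  I3 finished on SHIFT; I4 read-ops
t=17  I3→R3; I4 finished on LSU
t=18  I4→R0; issue I5 (SHIFT)
t=19  I5 read-ops
t=20  I5 finished on SHIFT
t=21  I5→R3
t=22  issue I6 (SHIFT)
t=23  I6 read-ops; issue I7 (MUL)
t=24  I6 finished on SHIFT; I7 read-ops; issue I8 (LSU)
t=25  I6→R5; I8 read-ops
t=26  I8 finished on LSU
t=27  I8→R4
t=30  I7 finished on MUL
t=31  I7→R3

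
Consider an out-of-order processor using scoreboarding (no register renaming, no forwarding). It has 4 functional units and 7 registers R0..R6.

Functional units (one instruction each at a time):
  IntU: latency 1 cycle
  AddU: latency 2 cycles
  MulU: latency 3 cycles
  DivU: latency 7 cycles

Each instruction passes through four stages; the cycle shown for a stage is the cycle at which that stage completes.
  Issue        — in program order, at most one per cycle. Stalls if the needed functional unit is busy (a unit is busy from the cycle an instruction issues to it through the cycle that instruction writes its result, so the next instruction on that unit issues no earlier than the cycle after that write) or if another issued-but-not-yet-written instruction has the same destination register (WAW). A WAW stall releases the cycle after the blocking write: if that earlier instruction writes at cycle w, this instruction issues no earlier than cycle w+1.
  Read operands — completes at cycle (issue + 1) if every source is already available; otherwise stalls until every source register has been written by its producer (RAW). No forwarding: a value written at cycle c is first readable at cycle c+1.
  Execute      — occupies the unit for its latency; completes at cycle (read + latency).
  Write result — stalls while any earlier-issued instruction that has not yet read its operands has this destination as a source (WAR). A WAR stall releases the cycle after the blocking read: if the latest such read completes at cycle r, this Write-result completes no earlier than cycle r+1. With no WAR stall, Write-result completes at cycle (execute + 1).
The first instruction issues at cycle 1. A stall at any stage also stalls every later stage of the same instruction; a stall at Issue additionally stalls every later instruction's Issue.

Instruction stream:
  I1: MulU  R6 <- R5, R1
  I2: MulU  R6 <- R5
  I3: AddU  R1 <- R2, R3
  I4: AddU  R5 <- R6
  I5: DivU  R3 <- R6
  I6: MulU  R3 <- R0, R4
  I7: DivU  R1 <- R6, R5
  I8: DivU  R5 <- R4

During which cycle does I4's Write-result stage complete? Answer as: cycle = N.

1) issue 1, read 2, done 5, write 6
2) issue 7, read 8, done 11, write 12  <struct: MulU busy until I1 writes@6>
3) issue 8, read 9, done 11, write 12
4) issue 13, read 14, done 16, write 17  <struct: AddU busy until I3 writes@12>
5) issue 14, read 15, done 22, write 23
6) issue 24, read 25, done 28, write 29  <WAW R3: wait I5 write@23>
7) issue 25, read 26, done 33, write 34
8) issue 35, read 36, done 43, write 44  <struct: DivU busy until I7 writes@34>

cycle = 17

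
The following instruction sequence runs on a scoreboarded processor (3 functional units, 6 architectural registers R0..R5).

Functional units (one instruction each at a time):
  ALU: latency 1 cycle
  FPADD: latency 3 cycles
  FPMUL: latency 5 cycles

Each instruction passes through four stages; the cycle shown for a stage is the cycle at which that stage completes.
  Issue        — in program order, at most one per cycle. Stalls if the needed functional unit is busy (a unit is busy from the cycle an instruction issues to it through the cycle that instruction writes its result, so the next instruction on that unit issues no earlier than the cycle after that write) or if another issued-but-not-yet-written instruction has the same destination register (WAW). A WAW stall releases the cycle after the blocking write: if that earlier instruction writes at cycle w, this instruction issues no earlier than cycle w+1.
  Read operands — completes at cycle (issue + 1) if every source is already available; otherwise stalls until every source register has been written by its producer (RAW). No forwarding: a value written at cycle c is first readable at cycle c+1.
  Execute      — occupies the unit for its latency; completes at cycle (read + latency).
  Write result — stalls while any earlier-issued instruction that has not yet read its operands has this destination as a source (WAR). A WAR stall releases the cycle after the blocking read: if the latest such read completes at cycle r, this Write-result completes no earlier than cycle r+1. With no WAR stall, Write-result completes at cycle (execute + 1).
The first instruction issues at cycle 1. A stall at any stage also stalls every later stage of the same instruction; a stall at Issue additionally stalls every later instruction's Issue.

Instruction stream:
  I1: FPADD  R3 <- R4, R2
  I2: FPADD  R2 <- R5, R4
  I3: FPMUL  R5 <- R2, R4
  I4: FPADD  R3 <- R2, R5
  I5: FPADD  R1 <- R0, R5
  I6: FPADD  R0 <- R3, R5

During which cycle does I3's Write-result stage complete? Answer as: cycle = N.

I1  is:1  ro:2  ex:5  wr:6
I2  is:7  ro:8  ex:11  wr:12  — struct: FPADD busy until I1 writes@6
I3  is:8  ro:13  ex:18  wr:19  — RAW R2: wait I2 write@12
I4  is:13  ro:20  ex:23  wr:24  — struct: FPADD busy until I2 writes@12, RAW R5: wait I3 write@19
I5  is:25  ro:26  ex:29  wr:30  — struct: FPADD busy until I4 writes@24
I6  is:31  ro:32  ex:35  wr:36  — struct: FPADD busy until I5 writes@30

cycle = 19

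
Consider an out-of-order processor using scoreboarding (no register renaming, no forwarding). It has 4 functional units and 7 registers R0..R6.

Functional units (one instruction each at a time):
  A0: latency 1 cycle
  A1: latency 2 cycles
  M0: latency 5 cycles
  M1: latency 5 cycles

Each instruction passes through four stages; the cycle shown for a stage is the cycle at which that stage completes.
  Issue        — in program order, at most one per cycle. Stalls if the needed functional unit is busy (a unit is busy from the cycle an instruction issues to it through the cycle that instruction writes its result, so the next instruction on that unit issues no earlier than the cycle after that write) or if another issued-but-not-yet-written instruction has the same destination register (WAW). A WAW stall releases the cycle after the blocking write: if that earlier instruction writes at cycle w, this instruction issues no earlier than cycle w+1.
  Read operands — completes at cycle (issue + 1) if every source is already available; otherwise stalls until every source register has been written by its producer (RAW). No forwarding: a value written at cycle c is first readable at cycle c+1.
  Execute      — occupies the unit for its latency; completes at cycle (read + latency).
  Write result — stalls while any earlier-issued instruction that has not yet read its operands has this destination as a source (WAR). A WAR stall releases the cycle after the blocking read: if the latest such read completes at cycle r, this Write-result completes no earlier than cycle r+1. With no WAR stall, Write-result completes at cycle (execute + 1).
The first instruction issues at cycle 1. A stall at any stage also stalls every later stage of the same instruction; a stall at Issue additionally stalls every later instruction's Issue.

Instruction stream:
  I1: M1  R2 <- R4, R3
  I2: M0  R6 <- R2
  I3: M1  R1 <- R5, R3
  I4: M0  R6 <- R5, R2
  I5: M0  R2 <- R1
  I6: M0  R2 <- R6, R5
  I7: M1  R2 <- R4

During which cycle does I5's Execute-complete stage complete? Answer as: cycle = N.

cycle = 30

I1 -> (1, 2, 7, 8)
I2 -> (2, 9, 14, 15)  // RAW R2: wait I1 write@8
I3 -> (9, 10, 15, 16)  // struct: M1 busy until I1 writes@8
I4 -> (16, 17, 22, 23)  // struct: M0 busy until I2 writes@15
I5 -> (24, 25, 30, 31)  // struct: M0 busy until I4 writes@23
I6 -> (32, 33, 38, 39)  // struct: M0 busy until I5 writes@31
I7 -> (40, 41, 46, 47)  // WAW R2: wait I6 write@39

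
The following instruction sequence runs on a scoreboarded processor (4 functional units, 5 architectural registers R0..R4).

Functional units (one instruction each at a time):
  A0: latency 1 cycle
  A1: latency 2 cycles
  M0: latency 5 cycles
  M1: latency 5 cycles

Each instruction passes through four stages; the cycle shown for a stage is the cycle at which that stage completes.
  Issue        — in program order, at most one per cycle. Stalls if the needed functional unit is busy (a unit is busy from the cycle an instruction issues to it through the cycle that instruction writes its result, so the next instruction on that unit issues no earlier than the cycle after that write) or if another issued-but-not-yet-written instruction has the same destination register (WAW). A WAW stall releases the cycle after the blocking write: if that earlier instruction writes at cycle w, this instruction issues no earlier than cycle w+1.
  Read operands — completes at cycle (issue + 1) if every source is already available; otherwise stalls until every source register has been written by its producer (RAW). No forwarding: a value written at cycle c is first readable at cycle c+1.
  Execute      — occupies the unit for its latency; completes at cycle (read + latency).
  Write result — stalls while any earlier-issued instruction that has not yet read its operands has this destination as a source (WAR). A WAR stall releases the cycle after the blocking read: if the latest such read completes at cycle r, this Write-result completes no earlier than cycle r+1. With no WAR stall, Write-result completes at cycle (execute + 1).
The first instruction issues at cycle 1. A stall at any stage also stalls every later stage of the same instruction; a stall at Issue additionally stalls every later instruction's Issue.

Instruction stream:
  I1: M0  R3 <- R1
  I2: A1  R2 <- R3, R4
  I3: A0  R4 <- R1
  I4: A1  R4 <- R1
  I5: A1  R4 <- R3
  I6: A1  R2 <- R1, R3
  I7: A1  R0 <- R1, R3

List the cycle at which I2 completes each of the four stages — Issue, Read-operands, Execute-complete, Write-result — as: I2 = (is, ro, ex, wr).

I1  is:1  ro:2  ex:7  wr:8
I2  is:2  ro:9  ex:11  wr:12  — RAW R3: wait I1 write@8
I3  is:3  ro:4  ex:5  wr:10  — WAR R4: wait I2 read@9
I4  is:13  ro:14  ex:16  wr:17  — struct: A1 busy until I2 writes@12
I5  is:18  ro:19  ex:21  wr:22  — struct: A1 busy until I4 writes@17
I6  is:23  ro:24  ex:26  wr:27  — struct: A1 busy until I5 writes@22
I7  is:28  ro:29  ex:31  wr:32  — struct: A1 busy until I6 writes@27

I2 = (2, 9, 11, 12)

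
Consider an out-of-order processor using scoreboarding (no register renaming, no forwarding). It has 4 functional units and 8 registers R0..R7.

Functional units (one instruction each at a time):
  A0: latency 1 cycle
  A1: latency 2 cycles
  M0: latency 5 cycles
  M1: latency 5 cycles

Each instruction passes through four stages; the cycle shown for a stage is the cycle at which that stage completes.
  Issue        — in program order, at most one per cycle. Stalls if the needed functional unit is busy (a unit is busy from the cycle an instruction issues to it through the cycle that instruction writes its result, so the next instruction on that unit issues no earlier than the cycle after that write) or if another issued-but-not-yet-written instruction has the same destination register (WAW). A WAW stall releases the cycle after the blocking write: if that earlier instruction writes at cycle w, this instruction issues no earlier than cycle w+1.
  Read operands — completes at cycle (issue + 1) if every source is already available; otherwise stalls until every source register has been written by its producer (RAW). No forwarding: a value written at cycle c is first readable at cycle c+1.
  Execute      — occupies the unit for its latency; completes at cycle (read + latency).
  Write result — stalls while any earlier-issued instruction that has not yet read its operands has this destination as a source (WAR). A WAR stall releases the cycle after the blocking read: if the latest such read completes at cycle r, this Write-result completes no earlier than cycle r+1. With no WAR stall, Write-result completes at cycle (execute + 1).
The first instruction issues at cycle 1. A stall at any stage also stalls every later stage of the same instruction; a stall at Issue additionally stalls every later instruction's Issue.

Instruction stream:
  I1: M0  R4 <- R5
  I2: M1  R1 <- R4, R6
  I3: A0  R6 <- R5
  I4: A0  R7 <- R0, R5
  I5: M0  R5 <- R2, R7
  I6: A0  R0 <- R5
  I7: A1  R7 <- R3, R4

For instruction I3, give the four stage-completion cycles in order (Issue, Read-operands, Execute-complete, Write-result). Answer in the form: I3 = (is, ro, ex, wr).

I3 = (3, 4, 5, 10)

  I1 | 1 | 2 | 7 | 8
  I2 | 2 | 9 | 14 | 15   RAW R4: wait I1 write@8
  I3 | 3 | 4 | 5 | 10   WAR R6: wait I2 read@9
  I4 | 11 | 12 | 13 | 14   struct: A0 busy until I3 writes@10
  I5 | 12 | 15 | 20 | 21   RAW R7: wait I4 write@14
  I6 | 15 | 22 | 23 | 24   struct: A0 busy until I4 writes@14 · RAW R5: wait I5 write@21
  I7 | 16 | 17 | 19 | 20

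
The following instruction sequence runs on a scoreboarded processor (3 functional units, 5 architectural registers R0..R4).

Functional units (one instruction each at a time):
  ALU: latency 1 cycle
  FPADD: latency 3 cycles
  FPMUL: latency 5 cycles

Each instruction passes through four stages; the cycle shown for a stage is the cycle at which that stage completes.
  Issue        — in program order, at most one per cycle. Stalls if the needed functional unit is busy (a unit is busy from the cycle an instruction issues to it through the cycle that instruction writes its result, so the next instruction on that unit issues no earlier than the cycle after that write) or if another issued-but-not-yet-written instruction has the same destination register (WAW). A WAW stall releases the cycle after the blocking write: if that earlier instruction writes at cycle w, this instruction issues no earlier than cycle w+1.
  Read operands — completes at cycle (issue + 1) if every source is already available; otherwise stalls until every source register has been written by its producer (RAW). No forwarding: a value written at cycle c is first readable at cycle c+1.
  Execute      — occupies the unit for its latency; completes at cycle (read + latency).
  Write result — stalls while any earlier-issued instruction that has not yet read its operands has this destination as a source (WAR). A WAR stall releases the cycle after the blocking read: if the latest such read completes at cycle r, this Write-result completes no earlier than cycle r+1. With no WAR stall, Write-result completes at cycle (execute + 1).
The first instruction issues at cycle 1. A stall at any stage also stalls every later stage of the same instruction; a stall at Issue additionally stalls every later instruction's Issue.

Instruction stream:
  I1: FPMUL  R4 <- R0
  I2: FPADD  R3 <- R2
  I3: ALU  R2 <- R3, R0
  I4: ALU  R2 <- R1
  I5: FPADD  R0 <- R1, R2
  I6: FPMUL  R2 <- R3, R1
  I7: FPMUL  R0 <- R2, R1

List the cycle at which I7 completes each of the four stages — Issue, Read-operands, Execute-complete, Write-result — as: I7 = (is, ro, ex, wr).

I1  is:1  ro:2  ex:7  wr:8
I2  is:2  ro:3  ex:6  wr:7
I3  is:3  ro:8  ex:9  wr:10  — RAW R3: wait I2 write@7
I4  is:11  ro:12  ex:13  wr:14  — struct: ALU busy until I3 writes@10
I5  is:12  ro:15  ex:18  wr:19  — RAW R2: wait I4 write@14
I6  is:15  ro:16  ex:21  wr:22  — WAW R2: wait I4 write@14
I7  is:23  ro:24  ex:29  wr:30  — struct: FPMUL busy until I6 writes@22

I7 = (23, 24, 29, 30)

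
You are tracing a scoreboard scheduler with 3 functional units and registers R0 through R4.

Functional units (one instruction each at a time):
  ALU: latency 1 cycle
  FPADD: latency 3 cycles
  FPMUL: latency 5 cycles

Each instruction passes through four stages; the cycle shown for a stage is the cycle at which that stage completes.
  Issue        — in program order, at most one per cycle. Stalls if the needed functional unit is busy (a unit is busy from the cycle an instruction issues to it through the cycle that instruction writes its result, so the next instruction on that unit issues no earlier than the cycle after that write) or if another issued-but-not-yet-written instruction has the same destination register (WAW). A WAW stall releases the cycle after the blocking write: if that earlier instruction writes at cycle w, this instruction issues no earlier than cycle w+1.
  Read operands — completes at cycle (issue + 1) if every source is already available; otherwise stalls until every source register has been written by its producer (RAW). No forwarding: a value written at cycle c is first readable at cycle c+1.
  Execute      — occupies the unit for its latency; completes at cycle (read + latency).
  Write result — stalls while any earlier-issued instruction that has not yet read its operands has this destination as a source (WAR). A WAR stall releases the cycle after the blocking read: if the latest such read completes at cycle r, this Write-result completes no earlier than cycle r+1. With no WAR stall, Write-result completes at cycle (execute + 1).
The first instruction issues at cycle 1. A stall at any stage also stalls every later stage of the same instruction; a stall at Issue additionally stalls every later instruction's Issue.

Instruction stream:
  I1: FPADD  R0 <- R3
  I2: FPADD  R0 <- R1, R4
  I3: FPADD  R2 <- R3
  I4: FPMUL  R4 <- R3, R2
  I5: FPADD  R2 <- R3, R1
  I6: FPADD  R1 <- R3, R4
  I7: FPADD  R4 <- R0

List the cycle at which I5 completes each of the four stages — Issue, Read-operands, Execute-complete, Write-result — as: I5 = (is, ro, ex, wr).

I5 = (19, 20, 23, 24)

t=1  I1 dispatched to FPADD
t=2  I1 operands ready
t=5  I1 complete
t=6  R0←I1
t=7  I2 dispatched to FPADD
t=8  I2 operands ready
t=11  I2 complete
t=12  R0←I2
t=13  I3 dispatched to FPADD
t=14  I3 operands ready; I4 dispatched to FPMUL
t=17  I3 complete
t=18  R2←I3
t=19  I4 operands ready; I5 dispatched to FPADD
t=20  I5 operands ready
t=23  I5 complete
t=24  I4 complete; R2←I5
t=25  R4←I4; I6 dispatched to FPADD
t=26  I6 operands ready
t=29  I6 complete
t=30  R1←I6
t=31  I7 dispatched to FPADD
t=32  I7 operands ready
t=35  I7 complete
t=36  R4←I7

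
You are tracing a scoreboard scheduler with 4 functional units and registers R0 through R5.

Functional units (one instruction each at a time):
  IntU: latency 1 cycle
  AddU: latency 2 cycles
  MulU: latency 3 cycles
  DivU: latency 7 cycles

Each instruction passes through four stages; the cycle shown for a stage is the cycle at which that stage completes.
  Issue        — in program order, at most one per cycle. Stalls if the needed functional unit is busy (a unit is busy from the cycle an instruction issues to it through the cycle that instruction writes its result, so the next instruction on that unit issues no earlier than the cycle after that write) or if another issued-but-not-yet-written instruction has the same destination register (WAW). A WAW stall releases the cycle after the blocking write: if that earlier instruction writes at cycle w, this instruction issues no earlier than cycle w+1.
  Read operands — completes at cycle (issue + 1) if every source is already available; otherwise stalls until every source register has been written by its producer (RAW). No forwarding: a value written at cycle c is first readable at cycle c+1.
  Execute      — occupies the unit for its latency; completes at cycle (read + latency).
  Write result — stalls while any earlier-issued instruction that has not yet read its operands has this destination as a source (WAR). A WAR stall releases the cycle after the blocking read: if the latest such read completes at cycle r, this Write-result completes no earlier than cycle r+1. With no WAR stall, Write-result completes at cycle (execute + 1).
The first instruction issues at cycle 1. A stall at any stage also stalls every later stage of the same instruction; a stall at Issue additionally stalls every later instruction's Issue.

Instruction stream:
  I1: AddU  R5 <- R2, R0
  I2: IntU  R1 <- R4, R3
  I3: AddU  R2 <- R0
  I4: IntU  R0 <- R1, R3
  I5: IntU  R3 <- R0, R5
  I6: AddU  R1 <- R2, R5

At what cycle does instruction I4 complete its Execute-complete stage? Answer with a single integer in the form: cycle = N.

cycle = 9

1) issue 1, read 2, done 4, write 5
2) issue 2, read 3, done 4, write 5
3) issue 6, read 7, done 9, write 10  <struct: AddU busy until I1 writes@5>
4) issue 7, read 8, done 9, write 10
5) issue 11, read 12, done 13, write 14  <struct: IntU busy until I4 writes@10>
6) issue 12, read 13, done 15, write 16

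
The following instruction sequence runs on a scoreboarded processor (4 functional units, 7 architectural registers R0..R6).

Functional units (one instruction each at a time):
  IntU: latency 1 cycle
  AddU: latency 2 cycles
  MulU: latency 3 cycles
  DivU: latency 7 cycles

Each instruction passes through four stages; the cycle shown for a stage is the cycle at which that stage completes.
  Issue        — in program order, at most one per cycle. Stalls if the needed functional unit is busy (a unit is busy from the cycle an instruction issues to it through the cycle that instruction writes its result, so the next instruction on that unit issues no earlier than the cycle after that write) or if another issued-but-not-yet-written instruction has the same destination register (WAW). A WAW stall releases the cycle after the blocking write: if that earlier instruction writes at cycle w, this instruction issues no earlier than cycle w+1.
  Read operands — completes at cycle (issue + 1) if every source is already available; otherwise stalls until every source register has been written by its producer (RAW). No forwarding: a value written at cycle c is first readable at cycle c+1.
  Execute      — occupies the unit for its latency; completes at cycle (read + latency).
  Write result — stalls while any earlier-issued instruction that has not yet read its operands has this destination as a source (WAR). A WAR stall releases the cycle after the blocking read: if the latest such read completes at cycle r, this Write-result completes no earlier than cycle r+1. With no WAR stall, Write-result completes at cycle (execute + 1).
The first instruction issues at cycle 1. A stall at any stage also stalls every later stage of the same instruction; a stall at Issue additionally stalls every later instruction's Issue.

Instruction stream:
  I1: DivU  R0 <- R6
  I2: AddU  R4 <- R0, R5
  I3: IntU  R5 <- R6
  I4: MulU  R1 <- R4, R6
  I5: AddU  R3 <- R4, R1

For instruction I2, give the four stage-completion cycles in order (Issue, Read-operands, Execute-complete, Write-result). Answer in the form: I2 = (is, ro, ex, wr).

I2 = (2, 11, 13, 14)

t=1  I1 dispatched to DivU
t=2  I1 operands ready · I2 dispatched to AddU
t=3  I3 dispatched to IntU
t=4  I3 operands ready · I4 dispatched to MulU
t=5  I3 complete
t=9  I1 complete
t=10  R0←I1
t=11  I2 operands ready
t=12  R5←I3
t=13  I2 complete
t=14  R4←I2
t=15  I4 operands ready · I5 dispatched to AddU
t=18  I4 complete
t=19  R1←I4
t=20  I5 operands ready
t=22  I5 complete
t=23  R3←I5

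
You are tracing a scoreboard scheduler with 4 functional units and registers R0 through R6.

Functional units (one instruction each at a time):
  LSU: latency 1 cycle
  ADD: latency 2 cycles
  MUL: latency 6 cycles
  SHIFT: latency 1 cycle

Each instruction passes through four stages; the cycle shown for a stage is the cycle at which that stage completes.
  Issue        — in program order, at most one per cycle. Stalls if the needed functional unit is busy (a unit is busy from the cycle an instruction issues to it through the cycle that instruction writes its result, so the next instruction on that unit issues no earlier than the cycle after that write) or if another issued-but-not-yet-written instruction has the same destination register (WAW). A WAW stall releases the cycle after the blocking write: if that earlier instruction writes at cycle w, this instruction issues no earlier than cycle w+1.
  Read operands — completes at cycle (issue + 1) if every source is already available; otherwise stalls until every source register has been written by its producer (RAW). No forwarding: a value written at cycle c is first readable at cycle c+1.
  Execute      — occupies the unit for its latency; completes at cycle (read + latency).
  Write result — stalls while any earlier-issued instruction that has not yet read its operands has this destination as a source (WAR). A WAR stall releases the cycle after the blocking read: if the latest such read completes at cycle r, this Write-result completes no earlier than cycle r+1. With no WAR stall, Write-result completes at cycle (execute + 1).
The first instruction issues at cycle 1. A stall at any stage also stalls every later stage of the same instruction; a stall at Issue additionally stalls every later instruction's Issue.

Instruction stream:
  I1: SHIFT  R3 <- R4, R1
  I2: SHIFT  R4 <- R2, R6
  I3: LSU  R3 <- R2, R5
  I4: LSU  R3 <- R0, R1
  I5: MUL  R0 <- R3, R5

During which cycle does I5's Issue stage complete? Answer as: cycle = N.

cycle = 11

cycle 1: I1→SHIFT
cycle 2: I1 RO
cycle 3: I1 EX
cycle 4: I1 WR R3
cycle 5: I2→SHIFT
cycle 6: I2 RO; I3→LSU
cycle 7: I2 EX; I3 RO
cycle 8: I2 WR R4; I3 EX
cycle 9: I3 WR R3
cycle 10: I4→LSU
cycle 11: I4 RO; I5→MUL
cycle 12: I4 EX
cycle 13: I4 WR R3
cycle 14: I5 RO
cycle 20: I5 EX
cycle 21: I5 WR R0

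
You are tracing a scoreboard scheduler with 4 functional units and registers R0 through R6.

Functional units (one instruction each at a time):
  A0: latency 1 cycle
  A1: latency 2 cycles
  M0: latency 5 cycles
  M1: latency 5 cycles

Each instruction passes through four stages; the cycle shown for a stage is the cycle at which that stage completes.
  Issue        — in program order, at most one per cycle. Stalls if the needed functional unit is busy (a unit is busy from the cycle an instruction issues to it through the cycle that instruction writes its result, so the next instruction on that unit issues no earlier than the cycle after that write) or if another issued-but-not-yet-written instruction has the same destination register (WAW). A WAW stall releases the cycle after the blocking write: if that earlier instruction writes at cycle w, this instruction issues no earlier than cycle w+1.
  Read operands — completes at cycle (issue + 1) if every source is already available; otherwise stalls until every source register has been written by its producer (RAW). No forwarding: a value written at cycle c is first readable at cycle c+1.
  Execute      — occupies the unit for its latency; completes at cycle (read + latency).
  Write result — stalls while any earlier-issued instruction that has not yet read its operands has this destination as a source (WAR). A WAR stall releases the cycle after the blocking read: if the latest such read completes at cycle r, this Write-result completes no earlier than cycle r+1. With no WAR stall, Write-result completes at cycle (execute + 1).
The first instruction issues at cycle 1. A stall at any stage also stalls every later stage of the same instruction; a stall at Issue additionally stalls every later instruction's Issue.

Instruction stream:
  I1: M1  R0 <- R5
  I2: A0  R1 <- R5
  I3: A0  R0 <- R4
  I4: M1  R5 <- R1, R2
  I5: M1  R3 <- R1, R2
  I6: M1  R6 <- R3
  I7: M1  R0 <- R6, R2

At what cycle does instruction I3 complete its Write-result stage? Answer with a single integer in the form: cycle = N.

cycle = 12

c1: I1→M1
c2: I1 RO, I2→A0
c3: I2 RO
c4: I2 EX
c5: I2 WR R1
c7: I1 EX
c8: I1 WR R0
c9: I3→A0
c10: I3 RO, I4→M1
c11: I3 EX, I4 RO
c12: I3 WR R0
c16: I4 EX
c17: I4 WR R5
c18: I5→M1
c19: I5 RO
c24: I5 EX
c25: I5 WR R3
c26: I6→M1
c27: I6 RO
c32: I6 EX
c33: I6 WR R6
c34: I7→M1
c35: I7 RO
c40: I7 EX
c41: I7 WR R0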